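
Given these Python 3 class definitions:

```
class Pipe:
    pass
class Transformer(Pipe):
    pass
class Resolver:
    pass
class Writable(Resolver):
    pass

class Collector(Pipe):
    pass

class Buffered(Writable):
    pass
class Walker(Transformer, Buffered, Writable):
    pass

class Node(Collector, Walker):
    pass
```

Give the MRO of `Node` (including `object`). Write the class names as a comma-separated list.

Node, Collector, Walker, Transformer, Pipe, Buffered, Writable, Resolver, object

L[Node] = Node + merge(L[Collector], L[Walker], [Collector Walker])
  take Collector:  [Collector Pipe object] + [Walker Transformer Pipe Buffered Writable Resolver object] + [Collector Walker]
  take Walker:  [Pipe object] + [Walker Transformer Pipe Buffered Writable Resolver object] + [Walker]
  take Transformer:  [Pipe object] + [Transformer Pipe Buffered Writable Resolver object]
  take Pipe:  [Pipe object] + [Pipe Buffered Writable Resolver object]
  take Buffered:  [object] + [Buffered Writable Resolver object]
  take Writable:  [object] + [Writable Resolver object]
  take Resolver:  [object] + [Resolver object]
  take object:  [object] + [object]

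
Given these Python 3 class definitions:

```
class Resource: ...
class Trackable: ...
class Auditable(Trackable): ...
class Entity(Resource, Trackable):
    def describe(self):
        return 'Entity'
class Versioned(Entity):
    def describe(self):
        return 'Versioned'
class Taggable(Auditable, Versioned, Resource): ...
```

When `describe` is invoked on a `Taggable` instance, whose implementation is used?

Versioned

L[Taggable] = Taggable + merge(L[Auditable], L[Versioned], L[Resource], [Auditable Versioned Resource])
  take Auditable:  [Auditable Trackable object] + [Versioned Entity Resource Trackable object] + [Resource object] + [Auditable Versioned Resource]
  take Versioned:  [Trackable object] + [Versioned Entity Resource Trackable object] + [Resource object] + [Versioned Resource]
  take Entity:  [Trackable object] + [Entity Resource Trackable object] + [Resource object] + [Resource]
  take Resource:  [Trackable object] + [Resource Trackable object] + [Resource object] + [Resource]
  take Trackable:  [Trackable object] + [Trackable object] + [object]
  take object:  [object] + [object] + [object]
MRO: Taggable Auditable Versioned Entity Resource Trackable object
describe is defined in: Entity, Versioned. First along the MRO is Versioned.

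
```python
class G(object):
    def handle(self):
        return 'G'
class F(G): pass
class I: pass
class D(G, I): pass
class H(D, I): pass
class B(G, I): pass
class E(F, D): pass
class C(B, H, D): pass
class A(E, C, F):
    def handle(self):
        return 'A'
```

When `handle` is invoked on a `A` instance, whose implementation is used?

A

L[A] = A + merge(L[E], L[C], L[F], [E C F])
  take E:  [E F D G I object] + [C B H D G I object] + [F G object] + [E C F]
  take C:  [F D G I object] + [C B H D G I object] + [F G object] + [C F]
  take F:  [F D G I object] + [B H D G I object] + [F G object] + [F]
  take B:  [D G I object] + [B H D G I object] + [G object]
  take H:  [D G I object] + [H D G I object] + [G object]
  take D:  [D G I object] + [D G I object] + [G object]
  take G:  [G I object] + [G I object] + [G object]
  take I:  [I object] + [I object] + [object]
  take object:  [object] + [object] + [object]
MRO: A E C F B H D G I object
handle is defined in: A, G. First along the MRO is A.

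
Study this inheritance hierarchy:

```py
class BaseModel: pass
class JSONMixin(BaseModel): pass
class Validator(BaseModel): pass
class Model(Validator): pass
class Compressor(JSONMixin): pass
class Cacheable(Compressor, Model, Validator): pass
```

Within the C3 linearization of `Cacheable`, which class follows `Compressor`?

JSONMixin

L[Cacheable] = Cacheable + merge(L[Compressor], L[Model], L[Validator], [Compressor Model Validator])
  take Compressor:  [Compressor JSONMixin BaseModel object] + [Model Validator BaseModel object] + [Validator BaseModel object] + [Compressor Model Validator]
  take JSONMixin:  [JSONMixin BaseModel object] + [Model Validator BaseModel object] + [Validator BaseModel object] + [Model Validator]
  take Model:  [BaseModel object] + [Model Validator BaseModel object] + [Validator BaseModel object] + [Model Validator]
  take Validator:  [BaseModel object] + [Validator BaseModel object] + [Validator BaseModel object] + [Validator]
  take BaseModel:  [BaseModel object] + [BaseModel object] + [BaseModel object]
  take object:  [object] + [object] + [object]
MRO: Cacheable Compressor JSONMixin Model Validator BaseModel object
Compressor is at position 1; next is JSONMixin.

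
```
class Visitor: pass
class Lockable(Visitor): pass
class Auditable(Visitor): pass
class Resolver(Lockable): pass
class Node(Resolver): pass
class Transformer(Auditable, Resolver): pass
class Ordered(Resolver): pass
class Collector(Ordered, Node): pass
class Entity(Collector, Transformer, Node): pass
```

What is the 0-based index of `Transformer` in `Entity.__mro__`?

3

L[Entity] = Entity + merge(L[Collector], L[Transformer], L[Node], [Collector Transformer Node])
  take Collector:  [Collector Ordered Node Resolver Lockable Visitor object] + [Transformer Auditable Resolver Lockable Visitor object] + [Node Resolver Lockable Visitor object] + [Collector Transformer Node]
  take Ordered:  [Ordered Node Resolver Lockable Visitor object] + [Transformer Auditable Resolver Lockable Visitor object] + [Node Resolver Lockable Visitor object] + [Transformer Node]
  take Transformer:  [Node Resolver Lockable Visitor object] + [Transformer Auditable Resolver Lockable Visitor object] + [Node Resolver Lockable Visitor object] + [Transformer Node]
  take Node:  [Node Resolver Lockable Visitor object] + [Auditable Resolver Lockable Visitor object] + [Node Resolver Lockable Visitor object] + [Node]
  take Auditable:  [Resolver Lockable Visitor object] + [Auditable Resolver Lockable Visitor object] + [Resolver Lockable Visitor object]
  take Resolver:  [Resolver Lockable Visitor object] + [Resolver Lockable Visitor object] + [Resolver Lockable Visitor object]
  take Lockable:  [Lockable Visitor object] + [Lockable Visitor object] + [Lockable Visitor object]
  take Visitor:  [Visitor object] + [Visitor object] + [Visitor object]
  take object:  [object] + [object] + [object]
MRO: Entity Collector Ordered Transformer Node Auditable Resolver Lockable Visitor object
Transformer sits at index 3.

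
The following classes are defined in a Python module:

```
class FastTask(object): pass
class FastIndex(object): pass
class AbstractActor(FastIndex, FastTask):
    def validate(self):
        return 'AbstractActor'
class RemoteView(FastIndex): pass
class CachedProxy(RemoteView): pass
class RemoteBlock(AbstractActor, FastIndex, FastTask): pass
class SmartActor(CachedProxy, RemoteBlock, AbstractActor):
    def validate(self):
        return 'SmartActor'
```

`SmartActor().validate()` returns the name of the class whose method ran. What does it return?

SmartActor

L[SmartActor] = SmartActor + merge(L[CachedProxy], L[RemoteBlock], L[AbstractActor], [CachedProxy RemoteBlock AbstractActor])
  take CachedProxy:  [CachedProxy RemoteView FastIndex object] + [RemoteBlock AbstractActor FastIndex FastTask object] + [AbstractActor FastIndex FastTask object] + [CachedProxy RemoteBlock AbstractActor]
  take RemoteView:  [RemoteView FastIndex object] + [RemoteBlock AbstractActor FastIndex FastTask object] + [AbstractActor FastIndex FastTask object] + [RemoteBlock AbstractActor]
  take RemoteBlock:  [FastIndex object] + [RemoteBlock AbstractActor FastIndex FastTask object] + [AbstractActor FastIndex FastTask object] + [RemoteBlock AbstractActor]
  take AbstractActor:  [FastIndex object] + [AbstractActor FastIndex FastTask object] + [AbstractActor FastIndex FastTask object] + [AbstractActor]
  take FastIndex:  [FastIndex object] + [FastIndex FastTask object] + [FastIndex FastTask object]
  take FastTask:  [object] + [FastTask object] + [FastTask object]
  take object:  [object] + [object] + [object]
MRO: SmartActor CachedProxy RemoteView RemoteBlock AbstractActor FastIndex FastTask object
validate is defined in: AbstractActor, SmartActor. First along the MRO is SmartActor.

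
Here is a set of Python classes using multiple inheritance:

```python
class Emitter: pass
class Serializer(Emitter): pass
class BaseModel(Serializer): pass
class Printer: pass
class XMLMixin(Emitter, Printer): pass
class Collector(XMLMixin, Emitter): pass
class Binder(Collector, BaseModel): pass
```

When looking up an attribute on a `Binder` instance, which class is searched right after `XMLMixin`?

L[Binder] = Binder + merge(L[Collector], L[BaseModel], [Collector BaseModel])
  take Collector:  [Collector XMLMixin Emitter Printer object] + [BaseModel Serializer Emitter object] + [Collector BaseModel]
  take XMLMixin:  [XMLMixin Emitter Printer object] + [BaseModel Serializer Emitter object] + [BaseModel]
  take BaseModel:  [Emitter Printer object] + [BaseModel Serializer Emitter object] + [BaseModel]
  take Serializer:  [Emitter Printer object] + [Serializer Emitter object]
  take Emitter:  [Emitter Printer object] + [Emitter object]
  take Printer:  [Printer object] + [object]
  take object:  [object] + [object]
MRO: Binder Collector XMLMixin BaseModel Serializer Emitter Printer object
XMLMixin is at position 2; next is BaseModel.

BaseModel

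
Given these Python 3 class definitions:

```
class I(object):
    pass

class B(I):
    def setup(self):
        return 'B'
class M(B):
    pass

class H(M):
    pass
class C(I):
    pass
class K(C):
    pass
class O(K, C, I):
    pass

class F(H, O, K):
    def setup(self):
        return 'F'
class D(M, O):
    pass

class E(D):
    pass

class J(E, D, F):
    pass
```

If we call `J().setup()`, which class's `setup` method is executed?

F

L[J] = J + merge(L[E], L[D], L[F], [E D F])
  take E:  [E D M B O K C I object] + [D M B O K C I object] + [F H M B O K C I object] + [E D F]
  take D:  [D M B O K C I object] + [D M B O K C I object] + [F H M B O K C I object] + [D F]
  take F:  [M B O K C I object] + [M B O K C I object] + [F H M B O K C I object] + [F]
  take H:  [M B O K C I object] + [M B O K C I object] + [H M B O K C I object]
  take M:  [M B O K C I object] + [M B O K C I object] + [M B O K C I object]
  take B:  [B O K C I object] + [B O K C I object] + [B O K C I object]
  take O:  [O K C I object] + [O K C I object] + [O K C I object]
  take K:  [K C I object] + [K C I object] + [K C I object]
  take C:  [C I object] + [C I object] + [C I object]
  take I:  [I object] + [I object] + [I object]
  take object:  [object] + [object] + [object]
MRO: J E D F H M B O K C I object
setup is defined in: B, F. First along the MRO is F.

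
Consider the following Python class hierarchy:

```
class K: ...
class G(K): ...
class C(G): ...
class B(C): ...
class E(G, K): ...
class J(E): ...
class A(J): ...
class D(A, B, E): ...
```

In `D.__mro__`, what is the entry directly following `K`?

L[D] = D + merge(L[A], L[B], L[E], [A B E])
  take A:  [A J E G K object] + [B C G K object] + [E G K object] + [A B E]
  take J:  [J E G K object] + [B C G K object] + [E G K object] + [B E]
  take B:  [E G K object] + [B C G K object] + [E G K object] + [B E]
  take E:  [E G K object] + [C G K object] + [E G K object] + [E]
  take C:  [G K object] + [C G K object] + [G K object]
  take G:  [G K object] + [G K object] + [G K object]
  take K:  [K object] + [K object] + [K object]
  take object:  [object] + [object] + [object]
MRO: D A J B E C G K object
K is at position 7; next is object.

object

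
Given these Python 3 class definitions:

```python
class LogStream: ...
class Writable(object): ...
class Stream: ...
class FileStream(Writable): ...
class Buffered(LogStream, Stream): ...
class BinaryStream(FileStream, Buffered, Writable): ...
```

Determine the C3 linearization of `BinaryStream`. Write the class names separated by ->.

BinaryStream -> FileStream -> Buffered -> Writable -> LogStream -> Stream -> object

L[BinaryStream] = BinaryStream + merge(L[FileStream], L[Buffered], L[Writable], [FileStream Buffered Writable])
  take FileStream:  [FileStream Writable object] + [Buffered LogStream Stream object] + [Writable object] + [FileStream Buffered Writable]
  take Buffered:  [Writable object] + [Buffered LogStream Stream object] + [Writable object] + [Buffered Writable]
  take Writable:  [Writable object] + [LogStream Stream object] + [Writable object] + [Writable]
  take LogStream:  [object] + [LogStream Stream object] + [object]
  take Stream:  [object] + [Stream object] + [object]
  take object:  [object] + [object] + [object]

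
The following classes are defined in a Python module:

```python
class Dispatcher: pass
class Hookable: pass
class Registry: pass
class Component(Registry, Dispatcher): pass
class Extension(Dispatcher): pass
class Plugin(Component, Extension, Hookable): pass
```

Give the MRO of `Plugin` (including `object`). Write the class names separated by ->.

Plugin -> Component -> Registry -> Extension -> Dispatcher -> Hookable -> object

L[Plugin] = Plugin + merge(L[Component], L[Extension], L[Hookable], [Component Extension Hookable])
  take Component:  [Component Registry Dispatcher object] + [Extension Dispatcher object] + [Hookable object] + [Component Extension Hookable]
  take Registry:  [Registry Dispatcher object] + [Extension Dispatcher object] + [Hookable object] + [Extension Hookable]
  take Extension:  [Dispatcher object] + [Extension Dispatcher object] + [Hookable object] + [Extension Hookable]
  take Dispatcher:  [Dispatcher object] + [Dispatcher object] + [Hookable object] + [Hookable]
  take Hookable:  [object] + [object] + [Hookable object] + [Hookable]
  take object:  [object] + [object] + [object]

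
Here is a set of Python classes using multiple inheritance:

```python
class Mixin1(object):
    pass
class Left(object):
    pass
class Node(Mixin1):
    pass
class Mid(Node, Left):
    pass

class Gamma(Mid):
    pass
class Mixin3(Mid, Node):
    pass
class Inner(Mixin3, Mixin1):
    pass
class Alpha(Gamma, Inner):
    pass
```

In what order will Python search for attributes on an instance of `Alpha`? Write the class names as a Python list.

[Alpha, Gamma, Inner, Mixin3, Mid, Node, Mixin1, Left, object]

L[Alpha] = Alpha + merge(L[Gamma], L[Inner], [Gamma Inner])
  take Gamma:  [Gamma Mid Node Mixin1 Left object] + [Inner Mixin3 Mid Node Mixin1 Left object] + [Gamma Inner]
  take Inner:  [Mid Node Mixin1 Left object] + [Inner Mixin3 Mid Node Mixin1 Left object] + [Inner]
  take Mixin3:  [Mid Node Mixin1 Left object] + [Mixin3 Mid Node Mixin1 Left object]
  take Mid:  [Mid Node Mixin1 Left object] + [Mid Node Mixin1 Left object]
  take Node:  [Node Mixin1 Left object] + [Node Mixin1 Left object]
  take Mixin1:  [Mixin1 Left object] + [Mixin1 Left object]
  take Left:  [Left object] + [Left object]
  take object:  [object] + [object]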